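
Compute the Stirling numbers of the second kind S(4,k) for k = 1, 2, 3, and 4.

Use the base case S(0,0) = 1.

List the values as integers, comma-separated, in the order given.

r1: T_1,1=1×0+1=1
r2: T_2,1=1×1+0=1; T_2,2=2×0+1=1
r3: T_3,1=1×1+0=1; T_3,2=2×1+1=3; T_3,3=3×0+1=1
r4: T_4,1=1×1+0=1; T_4,2=2×3+1=7; T_4,3=3×1+3=6; T_4,4=4×0+1=1
Read S(4,1) = 1, S(4,2) = 7, S(4,3) = 6, S(4,4) = 1.

1, 7, 6, 1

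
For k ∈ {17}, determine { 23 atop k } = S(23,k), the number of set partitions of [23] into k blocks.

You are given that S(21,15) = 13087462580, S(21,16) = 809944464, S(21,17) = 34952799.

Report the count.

49916988803

r22: T_22,16=16×809944464+13087462580=26046574004; T_22,17=17×34952799+809944464=1404142047
r23: T_23,17=17×1404142047+26046574004=49916988803
Read S(23,17) = 49916988803.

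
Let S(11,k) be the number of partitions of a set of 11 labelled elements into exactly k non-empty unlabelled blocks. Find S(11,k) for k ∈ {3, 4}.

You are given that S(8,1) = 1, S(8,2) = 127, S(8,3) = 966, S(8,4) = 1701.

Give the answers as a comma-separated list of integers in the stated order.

row 9: T[9][1]=1·1+0=1  T[9][2]=2·127+1=255  T[9][3]=3·966+127=3025  T[9][4]=4·1701+966=7770
row 10: T[10][2]=2·255+1=511  T[10][3]=3·3025+255=9330  T[10][4]=4·7770+3025=34105
row 11: T[11][3]=3·9330+511=28501  T[11][4]=4·34105+9330=145750
Read S(11,3) = 28501, S(11,4) = 145750.

28501, 145750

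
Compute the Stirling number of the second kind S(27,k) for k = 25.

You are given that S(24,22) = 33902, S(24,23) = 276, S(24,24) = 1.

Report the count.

row 25: T[25][23]=23·276+33902=40250  T[25][24]=24·1+276=300  T[25][25]=25·0+1=1
row 26: T[26][24]=24·300+40250=47450  T[26][25]=25·1+300=325
row 27: T[27][25]=25·325+47450=55575
Read S(27,25) = 55575.

55575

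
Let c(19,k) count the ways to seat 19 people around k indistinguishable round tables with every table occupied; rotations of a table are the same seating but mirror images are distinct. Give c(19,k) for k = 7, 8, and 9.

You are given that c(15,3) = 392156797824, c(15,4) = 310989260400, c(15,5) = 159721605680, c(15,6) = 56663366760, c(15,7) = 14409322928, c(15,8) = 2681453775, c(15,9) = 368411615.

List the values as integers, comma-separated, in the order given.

2353125040549984, 557921681547048, 102417740732658

i=16: T(16,4)=392156797824+15·310989260400=5056995703824 | T(16,5)=310989260400+15·159721605680=2706813345600 | T(16,6)=159721605680+15·56663366760=1009672107080 | T(16,7)=56663366760+15·14409322928=272803210680 | T(16,8)=14409322928+15·2681453775=54631129553 | T(16,9)=2681453775+15·368411615=8207628000
i=17: T(17,5)=5056995703824+16·2706813345600=48366009233424 | T(17,6)=2706813345600+16·1009672107080=18861567058880 | T(17,7)=1009672107080+16·272803210680=5374523477960 | T(17,8)=272803210680+16·54631129553=1146901283528 | T(17,9)=54631129553+16·8207628000=185953177553
i=18: T(18,6)=48366009233424+17·18861567058880=369012649234384 | T(18,7)=18861567058880+17·5374523477960=110228466184200 | T(18,8)=5374523477960+17·1146901283528=24871845297936 | T(18,9)=1146901283528+17·185953177553=4308105301929
i=19: T(19,7)=369012649234384+18·110228466184200=2353125040549984 | T(19,8)=110228466184200+18·24871845297936=557921681547048 | T(19,9)=24871845297936+18·4308105301929=102417740732658
Read c(19,7) = 2353125040549984, c(19,8) = 557921681547048, c(19,9) = 102417740732658.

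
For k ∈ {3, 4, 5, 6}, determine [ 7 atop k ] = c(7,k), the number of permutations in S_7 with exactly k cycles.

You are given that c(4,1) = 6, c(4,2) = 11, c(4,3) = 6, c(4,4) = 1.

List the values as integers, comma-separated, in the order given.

1624, 735, 175, 21

i=5: T(5,1)=0+4·6=24 | T(5,2)=6+4·11=50 | T(5,3)=11+4·6=35 | T(5,4)=6+4·1=10 | T(5,5)=1+4·0=1
i=6: T(6,2)=24+5·50=274 | T(6,3)=50+5·35=225 | T(6,4)=35+5·10=85 | T(6,5)=10+5·1=15 | T(6,6)=1+5·0=1
i=7: T(7,3)=274+6·225=1624 | T(7,4)=225+6·85=735 | T(7,5)=85+6·15=175 | T(7,6)=15+6·1=21
Read c(7,3) = 1624, c(7,4) = 735, c(7,5) = 175, c(7,6) = 21.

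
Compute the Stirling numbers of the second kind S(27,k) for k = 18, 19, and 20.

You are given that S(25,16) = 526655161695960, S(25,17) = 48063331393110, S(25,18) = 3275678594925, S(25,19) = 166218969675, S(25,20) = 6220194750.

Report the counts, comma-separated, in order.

r26: T_26,17=17×48063331393110+526655161695960=1343731795378830; T_26,18=18×3275678594925+48063331393110=107025546101760; T_26,19=19×166218969675+3275678594925=6433839018750; T_26,20=20×6220194750+166218969675=290622864675
r27: T_27,18=18×107025546101760+1343731795378830=3270191625210510; T_27,19=19×6433839018750+107025546101760=229268487458010; T_27,20=20×290622864675+6433839018750=12246296312250
Read S(27,18) = 3270191625210510, S(27,19) = 229268487458010, S(27,20) = 12246296312250.

3270191625210510, 229268487458010, 12246296312250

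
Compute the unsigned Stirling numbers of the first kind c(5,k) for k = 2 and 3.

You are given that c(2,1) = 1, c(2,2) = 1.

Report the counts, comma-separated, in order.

i=3: T(3,1)=0+2·1=2 | T(3,2)=1+2·1=3 | T(3,3)=1+2·0=1
i=4: T(4,1)=0+3·2=6 | T(4,2)=2+3·3=11 | T(4,3)=3+3·1=6
i=5: T(5,2)=6+4·11=50 | T(5,3)=11+4·6=35
Read c(5,2) = 50, c(5,3) = 35.

50, 35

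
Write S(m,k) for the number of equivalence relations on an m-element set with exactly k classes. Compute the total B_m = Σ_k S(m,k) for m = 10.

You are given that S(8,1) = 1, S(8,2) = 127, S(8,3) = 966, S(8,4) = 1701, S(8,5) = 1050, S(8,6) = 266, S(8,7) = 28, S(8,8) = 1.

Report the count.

i=9: T(9,1)=0+1·1=1 | T(9,2)=1+2·127=255 | T(9,3)=127+3·966=3025 | T(9,4)=966+4·1701=7770 | T(9,5)=1701+5·1050=6951 | T(9,6)=1050+6·266=2646 | T(9,7)=266+7·28=462 | T(9,8)=28+8·1=36 | T(9,9)=1+9·0=1
i=10: T(10,1)=0+1·1=1 | T(10,2)=1+2·255=511 | T(10,3)=255+3·3025=9330 | T(10,4)=3025+4·7770=34105 | T(10,5)=7770+5·6951=42525 | T(10,6)=6951+6·2646=22827 | T(10,7)=2646+7·462=5880 | T(10,8)=462+8·36=750 | T(10,9)=36+9·1=45 | T(10,10)=1+10·0=1
B_10 = ΣS(10,k) = 1+511+9330+34105+42525+22827+5880+750+45+1 = 115975

115975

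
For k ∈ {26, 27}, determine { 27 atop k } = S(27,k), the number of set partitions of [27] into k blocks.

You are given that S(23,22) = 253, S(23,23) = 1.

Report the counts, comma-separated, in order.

351, 1

r24: T_24,23=23×1+253=276; T_24,24=24×0+1=1
r25: T_25,24=24×1+276=300; T_25,25=25×0+1=1
r26: T_26,25=25×1+300=325; T_26,26=26×0+1=1
r27: T_27,26=26×1+325=351; T_27,27=27×0+1=1
Read S(27,26) = 351, S(27,27) = 1.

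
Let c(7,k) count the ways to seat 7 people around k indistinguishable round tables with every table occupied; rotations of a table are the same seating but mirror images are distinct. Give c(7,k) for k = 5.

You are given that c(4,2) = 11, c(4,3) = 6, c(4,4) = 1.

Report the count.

r5: T_5,3=4×6+11=35; T_5,4=4×1+6=10; T_5,5=4×0+1=1
r6: T_6,4=5×10+35=85; T_6,5=5×1+10=15
r7: T_7,5=6×15+85=175
Read c(7,5) = 175.

175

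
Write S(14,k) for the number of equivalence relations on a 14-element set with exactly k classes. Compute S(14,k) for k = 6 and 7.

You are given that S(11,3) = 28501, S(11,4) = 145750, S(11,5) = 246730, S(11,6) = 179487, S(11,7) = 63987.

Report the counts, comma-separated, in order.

[12] T[12,4]:4*145750+28501=611501 · T[12,5]:5*246730+145750=1379400 · T[12,6]:6*179487+246730=1323652 · T[12,7]:7*63987+179487=627396
[13] T[13,5]:5*1379400+611501=7508501 · T[13,6]:6*1323652+1379400=9321312 · T[13,7]:7*627396+1323652=5715424
[14] T[14,6]:6*9321312+7508501=63436373 · T[14,7]:7*5715424+9321312=49329280
Read S(14,6) = 63436373, S(14,7) = 49329280.

63436373, 49329280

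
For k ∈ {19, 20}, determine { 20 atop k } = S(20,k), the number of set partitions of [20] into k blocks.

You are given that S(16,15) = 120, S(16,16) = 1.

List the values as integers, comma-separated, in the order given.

i=17: T(17,16)=120+16·1=136 | T(17,17)=1+17·0=1
i=18: T(18,17)=136+17·1=153 | T(18,18)=1+18·0=1
i=19: T(19,18)=153+18·1=171 | T(19,19)=1+19·0=1
i=20: T(20,19)=171+19·1=190 | T(20,20)=1+20·0=1
Read S(20,19) = 190, S(20,20) = 1.

190, 1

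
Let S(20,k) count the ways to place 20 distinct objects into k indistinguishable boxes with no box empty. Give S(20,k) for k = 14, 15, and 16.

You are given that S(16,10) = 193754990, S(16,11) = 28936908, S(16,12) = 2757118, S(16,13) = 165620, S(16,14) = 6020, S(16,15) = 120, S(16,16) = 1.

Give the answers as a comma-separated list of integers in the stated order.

[17] T[17,11]:11*28936908+193754990=512060978 · T[17,12]:12*2757118+28936908=62022324 · T[17,13]:13*165620+2757118=4910178 · T[17,14]:14*6020+165620=249900 · T[17,15]:15*120+6020=7820 · T[17,16]:16*1+120=136
[18] T[18,12]:12*62022324+512060978=1256328866 · T[18,13]:13*4910178+62022324=125854638 · T[18,14]:14*249900+4910178=8408778 · T[18,15]:15*7820+249900=367200 · T[18,16]:16*136+7820=9996
[19] T[19,13]:13*125854638+1256328866=2892439160 · T[19,14]:14*8408778+125854638=243577530 · T[19,15]:15*367200+8408778=13916778 · T[19,16]:16*9996+367200=527136
[20] T[20,14]:14*243577530+2892439160=6302524580 · T[20,15]:15*13916778+243577530=452329200 · T[20,16]:16*527136+13916778=22350954
Read S(20,14) = 6302524580, S(20,15) = 452329200, S(20,16) = 22350954.

6302524580, 452329200, 22350954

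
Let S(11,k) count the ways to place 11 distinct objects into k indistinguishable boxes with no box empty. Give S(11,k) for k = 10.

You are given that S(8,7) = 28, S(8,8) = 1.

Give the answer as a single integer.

55

@9  (9,8):1·8+28→36, (9,9):0·9+1→1
@10  (10,9):1·9+36→45, (10,10):0·10+1→1
@11  (11,10):1·10+45→55
Read S(11,10) = 55.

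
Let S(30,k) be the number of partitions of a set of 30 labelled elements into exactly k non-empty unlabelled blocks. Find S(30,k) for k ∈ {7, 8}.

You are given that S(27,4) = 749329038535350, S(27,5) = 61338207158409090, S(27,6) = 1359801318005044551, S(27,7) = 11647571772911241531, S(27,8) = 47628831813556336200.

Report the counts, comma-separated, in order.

i=28: T(28,5)=749329038535350+5·61338207158409090=307440364830580800 | T(28,6)=61338207158409090+6·1359801318005044551=8220146115188676396 | T(28,7)=1359801318005044551+7·11647571772911241531=82892803728383735268 | T(28,8)=11647571772911241531+8·47628831813556336200=392678226281361931131
i=29: T(29,6)=307440364830580800+6·8220146115188676396=49628317055962639176 | T(29,7)=8220146115188676396+7·82892803728383735268=588469772213874823272 | T(29,8)=82892803728383735268+8·392678226281361931131=3224318613979279184316
i=30: T(30,7)=49628317055962639176+7·588469772213874823272=4168916722553086402080 | T(30,8)=588469772213874823272+8·3224318613979279184316=26383018684048108297800
Read S(30,7) = 4168916722553086402080, S(30,8) = 26383018684048108297800.

4168916722553086402080, 26383018684048108297800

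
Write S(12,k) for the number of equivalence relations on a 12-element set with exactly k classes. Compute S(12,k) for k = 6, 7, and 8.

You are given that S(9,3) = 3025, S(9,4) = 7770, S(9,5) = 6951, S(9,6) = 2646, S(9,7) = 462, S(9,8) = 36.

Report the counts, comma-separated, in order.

1323652, 627396, 159027

row 10: T[10][4]=4·7770+3025=34105  T[10][5]=5·6951+7770=42525  T[10][6]=6·2646+6951=22827  T[10][7]=7·462+2646=5880  T[10][8]=8·36+462=750
row 11: T[11][5]=5·42525+34105=246730  T[11][6]=6·22827+42525=179487  T[11][7]=7·5880+22827=63987  T[11][8]=8·750+5880=11880
row 12: T[12][6]=6·179487+246730=1323652  T[12][7]=7·63987+179487=627396  T[12][8]=8·11880+63987=159027
Read S(12,6) = 1323652, S(12,7) = 627396, S(12,8) = 159027.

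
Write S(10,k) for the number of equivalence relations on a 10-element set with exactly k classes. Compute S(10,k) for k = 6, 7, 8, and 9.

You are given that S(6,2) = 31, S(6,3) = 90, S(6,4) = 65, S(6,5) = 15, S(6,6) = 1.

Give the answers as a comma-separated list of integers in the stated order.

22827, 5880, 750, 45

row 7: T[7][3]=3·90+31=301  T[7][4]=4·65+90=350  T[7][5]=5·15+65=140  T[7][6]=6·1+15=21  T[7][7]=7·0+1=1
row 8: T[8][4]=4·350+301=1701  T[8][5]=5·140+350=1050  T[8][6]=6·21+140=266  T[8][7]=7·1+21=28  T[8][8]=8·0+1=1
row 9: T[9][5]=5·1050+1701=6951  T[9][6]=6·266+1050=2646  T[9][7]=7·28+266=462  T[9][8]=8·1+28=36  T[9][9]=9·0+1=1
row 10: T[10][6]=6·2646+6951=22827  T[10][7]=7·462+2646=5880  T[10][8]=8·36+462=750  T[10][9]=9·1+36=45
Read S(10,6) = 22827, S(10,7) = 5880, S(10,8) = 750, S(10,9) = 45.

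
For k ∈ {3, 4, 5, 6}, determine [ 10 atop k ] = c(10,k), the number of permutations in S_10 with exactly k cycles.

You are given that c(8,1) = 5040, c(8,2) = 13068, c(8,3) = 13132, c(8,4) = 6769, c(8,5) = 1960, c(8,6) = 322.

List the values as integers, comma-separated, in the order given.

1172700, 723680, 269325, 63273

[9] T[9,2]:8*13068+5040=109584 · T[9,3]:8*13132+13068=118124 · T[9,4]:8*6769+13132=67284 · T[9,5]:8*1960+6769=22449 · T[9,6]:8*322+1960=4536
[10] T[10,3]:9*118124+109584=1172700 · T[10,4]:9*67284+118124=723680 · T[10,5]:9*22449+67284=269325 · T[10,6]:9*4536+22449=63273
Read c(10,3) = 1172700, c(10,4) = 723680, c(10,5) = 269325, c(10,6) = 63273.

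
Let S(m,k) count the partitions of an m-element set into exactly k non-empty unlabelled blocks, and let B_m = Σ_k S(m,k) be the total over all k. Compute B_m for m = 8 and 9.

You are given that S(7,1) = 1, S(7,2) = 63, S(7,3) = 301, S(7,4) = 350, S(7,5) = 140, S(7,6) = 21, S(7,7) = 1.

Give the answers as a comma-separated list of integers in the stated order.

4140, 21147

i=8: T(8,1)=0+1·1=1 | T(8,2)=1+2·63=127 | T(8,3)=63+3·301=966 | T(8,4)=301+4·350=1701 | T(8,5)=350+5·140=1050 | T(8,6)=140+6·21=266 | T(8,7)=21+7·1=28 | T(8,8)=1+8·0=1
i=9: T(9,1)=0+1·1=1 | T(9,2)=1+2·127=255 | T(9,3)=127+3·966=3025 | T(9,4)=966+4·1701=7770 | T(9,5)=1701+5·1050=6951 | T(9,6)=1050+6·266=2646 | T(9,7)=266+7·28=462 | T(9,8)=28+8·1=36 | T(9,9)=1+9·0=1
B_8 = ΣS(8,k) = 1+127+966+1701+1050+266+28+1 = 4140
B_9 = ΣS(9,k) = 1+255+3025+7770+6951+2646+462+36+1 = 21147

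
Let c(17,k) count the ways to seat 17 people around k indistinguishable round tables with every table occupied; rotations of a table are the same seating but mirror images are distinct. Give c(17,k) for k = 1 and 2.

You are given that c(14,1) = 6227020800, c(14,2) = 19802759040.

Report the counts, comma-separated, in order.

20922789888000, 70734282393600

@15  (15,1):6227020800·14+0→87178291200, (15,2):19802759040·14+6227020800→283465647360
@16  (16,1):87178291200·15+0→1307674368000, (16,2):283465647360·15+87178291200→4339163001600
@17  (17,1):1307674368000·16+0→20922789888000, (17,2):4339163001600·16+1307674368000→70734282393600
Read c(17,1) = 20922789888000, c(17,2) = 70734282393600.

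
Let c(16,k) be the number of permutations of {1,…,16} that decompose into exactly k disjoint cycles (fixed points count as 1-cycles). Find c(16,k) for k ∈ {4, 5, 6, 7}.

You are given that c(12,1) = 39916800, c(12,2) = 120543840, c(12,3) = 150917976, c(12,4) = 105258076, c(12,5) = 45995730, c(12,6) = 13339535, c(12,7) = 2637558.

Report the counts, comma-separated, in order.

r13: T_13,1=12×39916800+0=479001600; T_13,2=12×120543840+39916800=1486442880; T_13,3=12×150917976+120543840=1931559552; T_13,4=12×105258076+150917976=1414014888; T_13,5=12×45995730+105258076=657206836; T_13,6=12×13339535+45995730=206070150; T_13,7=12×2637558+13339535=44990231
r14: T_14,2=13×1486442880+479001600=19802759040; T_14,3=13×1931559552+1486442880=26596717056; T_14,4=13×1414014888+1931559552=20313753096; T_14,5=13×657206836+1414014888=9957703756; T_14,6=13×206070150+657206836=3336118786; T_14,7=13×44990231+206070150=790943153
r15: T_15,3=14×26596717056+19802759040=392156797824; T_15,4=14×20313753096+26596717056=310989260400; T_15,5=14×9957703756+20313753096=159721605680; T_15,6=14×3336118786+9957703756=56663366760; T_15,7=14×790943153+3336118786=14409322928
r16: T_16,4=15×310989260400+392156797824=5056995703824; T_16,5=15×159721605680+310989260400=2706813345600; T_16,6=15×56663366760+159721605680=1009672107080; T_16,7=15×14409322928+56663366760=272803210680
Read c(16,4) = 5056995703824, c(16,5) = 2706813345600, c(16,6) = 1009672107080, c(16,7) = 272803210680.

5056995703824, 2706813345600, 1009672107080, 272803210680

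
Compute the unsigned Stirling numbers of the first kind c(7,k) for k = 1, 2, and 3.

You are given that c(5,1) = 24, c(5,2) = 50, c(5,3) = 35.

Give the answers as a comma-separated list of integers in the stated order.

@6  (6,1):24·5+0→120, (6,2):50·5+24→274, (6,3):35·5+50→225
@7  (7,1):120·6+0→720, (7,2):274·6+120→1764, (7,3):225·6+274→1624
Read c(7,1) = 720, c(7,2) = 1764, c(7,3) = 1624.

720, 1764, 1624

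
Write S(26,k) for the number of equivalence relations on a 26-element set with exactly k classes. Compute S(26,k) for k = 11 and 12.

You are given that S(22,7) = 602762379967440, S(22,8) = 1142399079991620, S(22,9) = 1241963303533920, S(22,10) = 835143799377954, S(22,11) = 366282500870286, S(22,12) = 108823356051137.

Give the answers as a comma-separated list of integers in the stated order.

10029078340998476760, 5149507353856958820

row 23: T[23][8]=8·1142399079991620+602762379967440=9741955019900400  T[23][9]=9·1241963303533920+1142399079991620=12320068811796900  T[23][10]=10·835143799377954+1241963303533920=9593401297313460  T[23][11]=11·366282500870286+835143799377954=4864251308951100  T[23][12]=12·108823356051137+366282500870286=1672162773483930
row 24: T[24][9]=9·12320068811796900+9741955019900400=120622574326072500  T[24][10]=10·9593401297313460+12320068811796900=108254081784931500  T[24][11]=11·4864251308951100+9593401297313460=63100165695775560  T[24][12]=12·1672162773483930+4864251308951100=24930204590758260
row 25: T[25][10]=10·108254081784931500+120622574326072500=1203163392175387500  T[25][11]=11·63100165695775560+108254081784931500=802355904438462660  T[25][12]=12·24930204590758260+63100165695775560=362262620784874680
row 26: T[26][11]=11·802355904438462660+1203163392175387500=10029078340998476760  T[26][12]=12·362262620784874680+802355904438462660=5149507353856958820
Read S(26,11) = 10029078340998476760, S(26,12) = 5149507353856958820.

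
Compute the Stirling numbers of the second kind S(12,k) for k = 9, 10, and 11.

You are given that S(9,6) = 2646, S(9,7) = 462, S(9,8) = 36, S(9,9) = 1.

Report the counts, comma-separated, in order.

22275, 1705, 66

i=10: T(10,7)=2646+7·462=5880 | T(10,8)=462+8·36=750 | T(10,9)=36+9·1=45 | T(10,10)=1+10·0=1
i=11: T(11,8)=5880+8·750=11880 | T(11,9)=750+9·45=1155 | T(11,10)=45+10·1=55 | T(11,11)=1+11·0=1
i=12: T(12,9)=11880+9·1155=22275 | T(12,10)=1155+10·55=1705 | T(12,11)=55+11·1=66
Read S(12,9) = 22275, S(12,10) = 1705, S(12,11) = 66.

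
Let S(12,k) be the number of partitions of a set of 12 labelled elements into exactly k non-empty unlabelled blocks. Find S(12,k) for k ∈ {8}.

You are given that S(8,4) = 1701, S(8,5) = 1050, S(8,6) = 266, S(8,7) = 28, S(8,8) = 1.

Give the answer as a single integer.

row 9: T[9][5]=5·1050+1701=6951  T[9][6]=6·266+1050=2646  T[9][7]=7·28+266=462  T[9][8]=8·1+28=36
row 10: T[10][6]=6·2646+6951=22827  T[10][7]=7·462+2646=5880  T[10][8]=8·36+462=750
row 11: T[11][7]=7·5880+22827=63987  T[11][8]=8·750+5880=11880
row 12: T[12][8]=8·11880+63987=159027
Read S(12,8) = 159027.

159027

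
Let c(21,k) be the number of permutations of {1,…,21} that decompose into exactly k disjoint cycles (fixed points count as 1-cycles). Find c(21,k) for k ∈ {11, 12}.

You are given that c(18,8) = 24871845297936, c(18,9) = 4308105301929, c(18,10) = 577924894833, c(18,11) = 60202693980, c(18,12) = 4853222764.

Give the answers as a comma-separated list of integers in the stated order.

1307535010540395, 135585182899530

r19: T_19,9=18×4308105301929+24871845297936=102417740732658; T_19,10=18×577924894833+4308105301929=14710753408923; T_19,11=18×60202693980+577924894833=1661573386473; T_19,12=18×4853222764+60202693980=147560703732
r20: T_20,10=19×14710753408923+102417740732658=381922055502195; T_20,11=19×1661573386473+14710753408923=46280647751910; T_20,12=19×147560703732+1661573386473=4465226757381
r21: T_21,11=20×46280647751910+381922055502195=1307535010540395; T_21,12=20×4465226757381+46280647751910=135585182899530
Read c(21,11) = 1307535010540395, c(21,12) = 135585182899530.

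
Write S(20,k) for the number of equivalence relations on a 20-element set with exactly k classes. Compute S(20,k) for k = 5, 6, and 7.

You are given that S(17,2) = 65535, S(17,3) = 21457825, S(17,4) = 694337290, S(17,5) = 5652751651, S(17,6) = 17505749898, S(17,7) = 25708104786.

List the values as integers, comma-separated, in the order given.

749206090500, 4306078895384, 11143554045652

i=18: T(18,3)=65535+3·21457825=64439010 | T(18,4)=21457825+4·694337290=2798806985 | T(18,5)=694337290+5·5652751651=28958095545 | T(18,6)=5652751651+6·17505749898=110687251039 | T(18,7)=17505749898+7·25708104786=197462483400
i=19: T(19,4)=64439010+4·2798806985=11259666950 | T(19,5)=2798806985+5·28958095545=147589284710 | T(19,6)=28958095545+6·110687251039=693081601779 | T(19,7)=110687251039+7·197462483400=1492924634839
i=20: T(20,5)=11259666950+5·147589284710=749206090500 | T(20,6)=147589284710+6·693081601779=4306078895384 | T(20,7)=693081601779+7·1492924634839=11143554045652
Read S(20,5) = 749206090500, S(20,6) = 4306078895384, S(20,7) = 11143554045652.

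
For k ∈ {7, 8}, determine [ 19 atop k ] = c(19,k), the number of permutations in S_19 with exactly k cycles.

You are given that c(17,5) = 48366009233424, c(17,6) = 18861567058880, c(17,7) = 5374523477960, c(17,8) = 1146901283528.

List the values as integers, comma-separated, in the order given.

2353125040549984, 557921681547048

r18: T_18,6=17×18861567058880+48366009233424=369012649234384; T_18,7=17×5374523477960+18861567058880=110228466184200; T_18,8=17×1146901283528+5374523477960=24871845297936
r19: T_19,7=18×110228466184200+369012649234384=2353125040549984; T_19,8=18×24871845297936+110228466184200=557921681547048
Read c(19,7) = 2353125040549984, c(19,8) = 557921681547048.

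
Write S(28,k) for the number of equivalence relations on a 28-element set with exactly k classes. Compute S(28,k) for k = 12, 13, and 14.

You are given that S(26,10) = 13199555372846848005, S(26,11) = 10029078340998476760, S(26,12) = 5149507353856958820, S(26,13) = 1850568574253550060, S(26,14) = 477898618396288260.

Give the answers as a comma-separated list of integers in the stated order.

[27] T[27,11]:11*10029078340998476760+13199555372846848005=123519417123830092365 · T[27,12]:12*5149507353856958820+10029078340998476760=71823166587281982600 · T[27,13]:13*1850568574253550060+5149507353856958820=29206898819153109600 · T[27,14]:14*477898618396288260+1850568574253550060=8541149231801585700
[28] T[28,12]:12*71823166587281982600+123519417123830092365=985397416171213883565 · T[28,13]:13*29206898819153109600+71823166587281982600=451512851236272407400 · T[28,14]:14*8541149231801585700+29206898819153109600=148782988064375309400
Read S(28,12) = 985397416171213883565, S(28,13) = 451512851236272407400, S(28,14) = 148782988064375309400.

985397416171213883565, 451512851236272407400, 148782988064375309400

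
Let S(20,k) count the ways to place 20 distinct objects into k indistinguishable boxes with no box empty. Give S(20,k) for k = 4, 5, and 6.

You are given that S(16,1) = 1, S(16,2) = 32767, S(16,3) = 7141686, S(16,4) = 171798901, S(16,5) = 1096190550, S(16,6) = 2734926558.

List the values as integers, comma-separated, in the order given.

[17] T[17,1]:1*1+0=1 · T[17,2]:2*32767+1=65535 · T[17,3]:3*7141686+32767=21457825 · T[17,4]:4*171798901+7141686=694337290 · T[17,5]:5*1096190550+171798901=5652751651 · T[17,6]:6*2734926558+1096190550=17505749898
[18] T[18,2]:2*65535+1=131071 · T[18,3]:3*21457825+65535=64439010 · T[18,4]:4*694337290+21457825=2798806985 · T[18,5]:5*5652751651+694337290=28958095545 · T[18,6]:6*17505749898+5652751651=110687251039
[19] T[19,3]:3*64439010+131071=193448101 · T[19,4]:4*2798806985+64439010=11259666950 · T[19,5]:5*28958095545+2798806985=147589284710 · T[19,6]:6*110687251039+28958095545=693081601779
[20] T[20,4]:4*11259666950+193448101=45232115901 · T[20,5]:5*147589284710+11259666950=749206090500 · T[20,6]:6*693081601779+147589284710=4306078895384
Read S(20,4) = 45232115901, S(20,5) = 749206090500, S(20,6) = 4306078895384.

45232115901, 749206090500, 4306078895384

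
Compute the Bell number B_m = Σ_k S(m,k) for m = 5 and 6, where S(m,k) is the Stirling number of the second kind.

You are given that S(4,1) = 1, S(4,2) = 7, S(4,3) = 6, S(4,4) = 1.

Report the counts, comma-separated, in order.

52, 203

[5] T[5,1]:1*1+0=1 · T[5,2]:2*7+1=15 · T[5,3]:3*6+7=25 · T[5,4]:4*1+6=10 · T[5,5]:5*0+1=1
[6] T[6,1]:1*1+0=1 · T[6,2]:2*15+1=31 · T[6,3]:3*25+15=90 · T[6,4]:4*10+25=65 · T[6,5]:5*1+10=15 · T[6,6]:6*0+1=1
B_5 = ΣS(5,k) = 1+15+25+10+1 = 52
B_6 = ΣS(6,k) = 1+31+90+65+15+1 = 203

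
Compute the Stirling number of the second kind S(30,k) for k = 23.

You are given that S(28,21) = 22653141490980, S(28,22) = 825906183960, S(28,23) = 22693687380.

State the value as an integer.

71823880393200

r29: T_29,22=22×825906183960+22653141490980=40823077538100; T_29,23=23×22693687380+825906183960=1347860993700
r30: T_30,23=23×1347860993700+40823077538100=71823880393200
Read S(30,23) = 71823880393200.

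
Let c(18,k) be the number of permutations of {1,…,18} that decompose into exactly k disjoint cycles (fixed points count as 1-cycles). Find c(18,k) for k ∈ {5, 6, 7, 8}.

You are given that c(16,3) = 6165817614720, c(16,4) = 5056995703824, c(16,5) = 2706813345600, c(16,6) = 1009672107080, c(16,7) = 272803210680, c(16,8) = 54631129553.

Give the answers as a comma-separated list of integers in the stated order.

909299905844112, 369012649234384, 110228466184200, 24871845297936

[17] T[17,4]:16*5056995703824+6165817614720=87077748875904 · T[17,5]:16*2706813345600+5056995703824=48366009233424 · T[17,6]:16*1009672107080+2706813345600=18861567058880 · T[17,7]:16*272803210680+1009672107080=5374523477960 · T[17,8]:16*54631129553+272803210680=1146901283528
[18] T[18,5]:17*48366009233424+87077748875904=909299905844112 · T[18,6]:17*18861567058880+48366009233424=369012649234384 · T[18,7]:17*5374523477960+18861567058880=110228466184200 · T[18,8]:17*1146901283528+5374523477960=24871845297936
Read c(18,5) = 909299905844112, c(18,6) = 369012649234384, c(18,7) = 110228466184200, c(18,8) = 24871845297936.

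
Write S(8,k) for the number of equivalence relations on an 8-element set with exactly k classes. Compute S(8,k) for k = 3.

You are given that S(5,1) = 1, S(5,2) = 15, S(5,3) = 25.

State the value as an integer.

966

i=6: T(6,1)=0+1·1=1 | T(6,2)=1+2·15=31 | T(6,3)=15+3·25=90
i=7: T(7,2)=1+2·31=63 | T(7,3)=31+3·90=301
i=8: T(8,3)=63+3·301=966
Read S(8,3) = 966.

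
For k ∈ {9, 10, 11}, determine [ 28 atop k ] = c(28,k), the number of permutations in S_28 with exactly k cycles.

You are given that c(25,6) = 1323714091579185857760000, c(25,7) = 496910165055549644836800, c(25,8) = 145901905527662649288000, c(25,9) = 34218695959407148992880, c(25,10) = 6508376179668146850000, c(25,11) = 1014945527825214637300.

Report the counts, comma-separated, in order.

@26  (26,7):496910165055549644836800·25+1323714091579185857760000→13746468217967926978680000, (26,8):145901905527662649288000·25+496910165055549644836800→4144457803247115877036800, (26,9):34218695959407148992880·25+145901905527662649288000→1001369304512841374110000, (26,10):6508376179668146850000·25+34218695959407148992880→196928100451110820242880, (26,11):1014945527825214637300·25+6508376179668146850000→31882014375298512782500
@27  (27,8):4144457803247115877036800·26+13746468217967926978680000→121502371102392939781636800, (27,9):1001369304512841374110000·26+4144457803247115877036800→30180059720580991603896800, (27,10):196928100451110820242880·26+1001369304512841374110000→6121499916241722700424880, (27,11):31882014375298512782500·26+196928100451110820242880→1025860474208872152587880
@28  (28,9):30180059720580991603896800·27+121502371102392939781636800→936363983558079713086850400, (28,10):6121499916241722700424880·27+30180059720580991603896800→195460557459107504515368560, (28,11):1025860474208872152587880·27+6121499916241722700424880→33819732719881270820297640
Read c(28,9) = 936363983558079713086850400, c(28,10) = 195460557459107504515368560, c(28,11) = 33819732719881270820297640.

936363983558079713086850400, 195460557459107504515368560, 33819732719881270820297640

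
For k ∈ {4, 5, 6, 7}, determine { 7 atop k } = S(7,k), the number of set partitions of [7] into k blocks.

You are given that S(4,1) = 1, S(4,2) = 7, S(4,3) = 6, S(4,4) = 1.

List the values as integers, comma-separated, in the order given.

350, 140, 21, 1

@5  (5,2):7·2+1→15, (5,3):6·3+7→25, (5,4):1·4+6→10, (5,5):0·5+1→1
@6  (6,3):25·3+15→90, (6,4):10·4+25→65, (6,5):1·5+10→15, (6,6):0·6+1→1
@7  (7,4):65·4+90→350, (7,5):15·5+65→140, (7,6):1·6+15→21, (7,7):0·7+1→1
Read S(7,4) = 350, S(7,5) = 140, S(7,6) = 21, S(7,7) = 1.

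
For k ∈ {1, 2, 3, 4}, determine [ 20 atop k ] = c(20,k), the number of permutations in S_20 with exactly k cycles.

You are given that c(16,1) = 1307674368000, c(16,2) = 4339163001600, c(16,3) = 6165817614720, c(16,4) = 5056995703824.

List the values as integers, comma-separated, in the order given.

r17: T_17,1=16×1307674368000+0=20922789888000; T_17,2=16×4339163001600+1307674368000=70734282393600; T_17,3=16×6165817614720+4339163001600=102992244837120; T_17,4=16×5056995703824+6165817614720=87077748875904
r18: T_18,1=17×20922789888000+0=355687428096000; T_18,2=17×70734282393600+20922789888000=1223405590579200; T_18,3=17×102992244837120+70734282393600=1821602444624640; T_18,4=17×87077748875904+102992244837120=1583313975727488
r19: T_19,1=18×355687428096000+0=6402373705728000; T_19,2=18×1223405590579200+355687428096000=22376988058521600; T_19,3=18×1821602444624640+1223405590579200=34012249593822720; T_19,4=18×1583313975727488+1821602444624640=30321254007719424
r20: T_20,1=19×6402373705728000+0=121645100408832000; T_20,2=19×22376988058521600+6402373705728000=431565146817638400; T_20,3=19×34012249593822720+22376988058521600=668609730341153280; T_20,4=19×30321254007719424+34012249593822720=610116075740491776
Read c(20,1) = 121645100408832000, c(20,2) = 431565146817638400, c(20,3) = 668609730341153280, c(20,4) = 610116075740491776.

121645100408832000, 431565146817638400, 668609730341153280, 610116075740491776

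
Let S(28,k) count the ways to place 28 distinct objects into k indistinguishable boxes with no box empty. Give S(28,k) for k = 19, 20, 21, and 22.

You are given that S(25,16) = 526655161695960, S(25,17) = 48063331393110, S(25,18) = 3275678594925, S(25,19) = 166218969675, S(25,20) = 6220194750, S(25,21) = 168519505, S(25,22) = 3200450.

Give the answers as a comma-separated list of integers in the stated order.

i=26: T(26,17)=526655161695960+17·48063331393110=1343731795378830 | T(26,18)=48063331393110+18·3275678594925=107025546101760 | T(26,19)=3275678594925+19·166218969675=6433839018750 | T(26,20)=166218969675+20·6220194750=290622864675 | T(26,21)=6220194750+21·168519505=9759104355 | T(26,22)=168519505+22·3200450=238929405
i=27: T(27,18)=1343731795378830+18·107025546101760=3270191625210510 | T(27,19)=107025546101760+19·6433839018750=229268487458010 | T(27,20)=6433839018750+20·290622864675=12246296312250 | T(27,21)=290622864675+21·9759104355=495564056130 | T(27,22)=9759104355+22·238929405=15015551265
i=28: T(28,19)=3270191625210510+19·229268487458010=7626292886912700 | T(28,20)=229268487458010+20·12246296312250=474194413703010 | T(28,21)=12246296312250+21·495564056130=22653141490980 | T(28,22)=495564056130+22·15015551265=825906183960
Read S(28,19) = 7626292886912700, S(28,20) = 474194413703010, S(28,21) = 22653141490980, S(28,22) = 825906183960.

7626292886912700, 474194413703010, 22653141490980, 825906183960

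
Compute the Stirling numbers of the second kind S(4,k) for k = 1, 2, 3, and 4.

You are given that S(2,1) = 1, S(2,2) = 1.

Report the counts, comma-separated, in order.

1, 7, 6, 1

row 3: T[3][1]=1·1+0=1  T[3][2]=2·1+1=3  T[3][3]=3·0+1=1
row 4: T[4][1]=1·1+0=1  T[4][2]=2·3+1=7  T[4][3]=3·1+3=6  T[4][4]=4·0+1=1
Read S(4,1) = 1, S(4,2) = 7, S(4,3) = 6, S(4,4) = 1.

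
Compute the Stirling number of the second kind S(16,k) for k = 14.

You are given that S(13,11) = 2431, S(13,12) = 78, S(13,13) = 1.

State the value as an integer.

6020

i=14: T(14,12)=2431+12·78=3367 | T(14,13)=78+13·1=91 | T(14,14)=1+14·0=1
i=15: T(15,13)=3367+13·91=4550 | T(15,14)=91+14·1=105
i=16: T(16,14)=4550+14·105=6020
Read S(16,14) = 6020.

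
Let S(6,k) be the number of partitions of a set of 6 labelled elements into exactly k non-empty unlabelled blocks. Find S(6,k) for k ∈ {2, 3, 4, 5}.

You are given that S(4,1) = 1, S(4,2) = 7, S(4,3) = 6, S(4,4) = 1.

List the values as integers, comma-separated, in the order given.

[5] T[5,1]:1*1+0=1 · T[5,2]:2*7+1=15 · T[5,3]:3*6+7=25 · T[5,4]:4*1+6=10 · T[5,5]:5*0+1=1
[6] T[6,2]:2*15+1=31 · T[6,3]:3*25+15=90 · T[6,4]:4*10+25=65 · T[6,5]:5*1+10=15
Read S(6,2) = 31, S(6,3) = 90, S(6,4) = 65, S(6,5) = 15.

31, 90, 65, 15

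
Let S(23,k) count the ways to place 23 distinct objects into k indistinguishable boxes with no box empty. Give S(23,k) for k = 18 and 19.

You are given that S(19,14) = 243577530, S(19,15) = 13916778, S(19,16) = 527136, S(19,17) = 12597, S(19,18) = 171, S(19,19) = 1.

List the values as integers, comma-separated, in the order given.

2364885369, 79781779

r20: T_20,15=15×13916778+243577530=452329200; T_20,16=16×527136+13916778=22350954; T_20,17=17×12597+527136=741285; T_20,18=18×171+12597=15675; T_20,19=19×1+171=190
r21: T_21,16=16×22350954+452329200=809944464; T_21,17=17×741285+22350954=34952799; T_21,18=18×15675+741285=1023435; T_21,19=19×190+15675=19285
r22: T_22,17=17×34952799+809944464=1404142047; T_22,18=18×1023435+34952799=53374629; T_22,19=19×19285+1023435=1389850
r23: T_23,18=18×53374629+1404142047=2364885369; T_23,19=19×1389850+53374629=79781779
Read S(23,18) = 2364885369, S(23,19) = 79781779.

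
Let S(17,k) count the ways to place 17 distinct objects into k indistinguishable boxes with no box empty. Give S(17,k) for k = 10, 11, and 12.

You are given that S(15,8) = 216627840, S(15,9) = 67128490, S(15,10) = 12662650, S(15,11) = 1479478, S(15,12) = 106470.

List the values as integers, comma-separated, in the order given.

i=16: T(16,9)=216627840+9·67128490=820784250 | T(16,10)=67128490+10·12662650=193754990 | T(16,11)=12662650+11·1479478=28936908 | T(16,12)=1479478+12·106470=2757118
i=17: T(17,10)=820784250+10·193754990=2758334150 | T(17,11)=193754990+11·28936908=512060978 | T(17,12)=28936908+12·2757118=62022324
Read S(17,10) = 2758334150, S(17,11) = 512060978, S(17,12) = 62022324.

2758334150, 512060978, 62022324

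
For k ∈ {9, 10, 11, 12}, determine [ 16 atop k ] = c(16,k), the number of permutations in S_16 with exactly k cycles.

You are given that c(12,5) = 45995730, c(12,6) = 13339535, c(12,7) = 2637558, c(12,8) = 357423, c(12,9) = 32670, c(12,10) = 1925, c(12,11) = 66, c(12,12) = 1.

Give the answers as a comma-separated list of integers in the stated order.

@13  (13,6):13339535·12+45995730→206070150, (13,7):2637558·12+13339535→44990231, (13,8):357423·12+2637558→6926634, (13,9):32670·12+357423→749463, (13,10):1925·12+32670→55770, (13,11):66·12+1925→2717, (13,12):1·12+66→78
@14  (14,7):44990231·13+206070150→790943153, (14,8):6926634·13+44990231→135036473, (14,9):749463·13+6926634→16669653, (14,10):55770·13+749463→1474473, (14,11):2717·13+55770→91091, (14,12):78·13+2717→3731
@15  (15,8):135036473·14+790943153→2681453775, (15,9):16669653·14+135036473→368411615, (15,10):1474473·14+16669653→37312275, (15,11):91091·14+1474473→2749747, (15,12):3731·14+91091→143325
@16  (16,9):368411615·15+2681453775→8207628000, (16,10):37312275·15+368411615→928095740, (16,11):2749747·15+37312275→78558480, (16,12):143325·15+2749747→4899622
Read c(16,9) = 8207628000, c(16,10) = 928095740, c(16,11) = 78558480, c(16,12) = 4899622.

8207628000, 928095740, 78558480, 4899622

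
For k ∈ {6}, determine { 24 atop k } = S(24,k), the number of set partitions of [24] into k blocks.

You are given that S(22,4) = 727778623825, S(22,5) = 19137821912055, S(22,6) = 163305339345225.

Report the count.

6090236036084530

[23] T[23,5]:5*19137821912055+727778623825=96416888184100 · T[23,6]:6*163305339345225+19137821912055=998969857983405
[24] T[24,6]:6*998969857983405+96416888184100=6090236036084530
Read S(24,6) = 6090236036084530.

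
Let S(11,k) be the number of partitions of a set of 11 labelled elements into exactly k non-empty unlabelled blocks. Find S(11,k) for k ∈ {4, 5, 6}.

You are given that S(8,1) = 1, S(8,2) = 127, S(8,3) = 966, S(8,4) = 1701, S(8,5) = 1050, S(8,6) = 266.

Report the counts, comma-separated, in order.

145750, 246730, 179487

r9: T_9,2=2×127+1=255; T_9,3=3×966+127=3025; T_9,4=4×1701+966=7770; T_9,5=5×1050+1701=6951; T_9,6=6×266+1050=2646
r10: T_10,3=3×3025+255=9330; T_10,4=4×7770+3025=34105; T_10,5=5×6951+7770=42525; T_10,6=6×2646+6951=22827
r11: T_11,4=4×34105+9330=145750; T_11,5=5×42525+34105=246730; T_11,6=6×22827+42525=179487
Read S(11,4) = 145750, S(11,5) = 246730, S(11,6) = 179487.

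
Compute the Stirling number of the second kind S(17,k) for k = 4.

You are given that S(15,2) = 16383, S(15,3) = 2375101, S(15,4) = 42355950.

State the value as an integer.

694337290

i=16: T(16,3)=16383+3·2375101=7141686 | T(16,4)=2375101+4·42355950=171798901
i=17: T(17,4)=7141686+4·171798901=694337290
Read S(17,4) = 694337290.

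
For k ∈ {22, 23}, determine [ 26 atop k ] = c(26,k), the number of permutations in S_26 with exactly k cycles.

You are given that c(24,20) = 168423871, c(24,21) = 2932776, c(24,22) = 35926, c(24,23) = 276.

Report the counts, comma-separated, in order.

333685495, 4858750

[25] T[25,21]:24*2932776+168423871=238810495 · T[25,22]:24*35926+2932776=3795000 · T[25,23]:24*276+35926=42550
[26] T[26,22]:25*3795000+238810495=333685495 · T[26,23]:25*42550+3795000=4858750
Read c(26,22) = 333685495, c(26,23) = 4858750.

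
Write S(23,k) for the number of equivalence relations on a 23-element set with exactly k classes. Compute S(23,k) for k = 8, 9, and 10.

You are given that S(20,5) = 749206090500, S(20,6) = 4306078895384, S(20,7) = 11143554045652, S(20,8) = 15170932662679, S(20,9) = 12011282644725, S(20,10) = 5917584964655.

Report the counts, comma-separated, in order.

@21  (21,6):4306078895384·6+749206090500→26585679462804, (21,7):11143554045652·7+4306078895384→82310957214948, (21,8):15170932662679·8+11143554045652→132511015347084, (21,9):12011282644725·9+15170932662679→123272476465204, (21,10):5917584964655·10+12011282644725→71187132291275
@22  (22,7):82310957214948·7+26585679462804→602762379967440, (22,8):132511015347084·8+82310957214948→1142399079991620, (22,9):123272476465204·9+132511015347084→1241963303533920, (22,10):71187132291275·10+123272476465204→835143799377954
@23  (23,8):1142399079991620·8+602762379967440→9741955019900400, (23,9):1241963303533920·9+1142399079991620→12320068811796900, (23,10):835143799377954·10+1241963303533920→9593401297313460
Read S(23,8) = 9741955019900400, S(23,9) = 12320068811796900, S(23,10) = 9593401297313460.

9741955019900400, 12320068811796900, 9593401297313460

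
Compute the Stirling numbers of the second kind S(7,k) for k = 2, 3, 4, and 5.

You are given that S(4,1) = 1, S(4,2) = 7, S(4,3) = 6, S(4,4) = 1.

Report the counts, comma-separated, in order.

@5  (5,1):1·1+0→1, (5,2):7·2+1→15, (5,3):6·3+7→25, (5,4):1·4+6→10, (5,5):0·5+1→1
@6  (6,1):1·1+0→1, (6,2):15·2+1→31, (6,3):25·3+15→90, (6,4):10·4+25→65, (6,5):1·5+10→15
@7  (7,2):31·2+1→63, (7,3):90·3+31→301, (7,4):65·4+90→350, (7,5):15·5+65→140
Read S(7,2) = 63, S(7,3) = 301, S(7,4) = 350, S(7,5) = 140.

63, 301, 350, 140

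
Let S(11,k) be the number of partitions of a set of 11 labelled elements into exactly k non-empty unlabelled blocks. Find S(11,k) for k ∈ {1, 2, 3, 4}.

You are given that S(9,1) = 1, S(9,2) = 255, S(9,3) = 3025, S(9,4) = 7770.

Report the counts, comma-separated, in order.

1, 1023, 28501, 145750

row 10: T[10][1]=1·1+0=1  T[10][2]=2·255+1=511  T[10][3]=3·3025+255=9330  T[10][4]=4·7770+3025=34105
row 11: T[11][1]=1·1+0=1  T[11][2]=2·511+1=1023  T[11][3]=3·9330+511=28501  T[11][4]=4·34105+9330=145750
Read S(11,1) = 1, S(11,2) = 1023, S(11,3) = 28501, S(11,4) = 145750.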